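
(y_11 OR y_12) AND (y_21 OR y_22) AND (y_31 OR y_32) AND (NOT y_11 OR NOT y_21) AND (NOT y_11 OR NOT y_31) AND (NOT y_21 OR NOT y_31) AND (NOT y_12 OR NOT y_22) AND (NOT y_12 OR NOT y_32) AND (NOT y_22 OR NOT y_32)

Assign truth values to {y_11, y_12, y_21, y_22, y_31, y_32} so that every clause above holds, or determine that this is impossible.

UNSATISFIABLE

Branch on y_11: set y_11 = true.
Unit clause (NOT y_21) forces y_21 = false.
Unit clause (y_22) forces y_22 = true.
Unit clause (NOT y_31) forces y_31 = false.
Unit clause (y_32) forces y_32 = true.
But (NOT y_32) is also a unit clause — contradiction.
Backtrack on y_11: now try y_11 = false.
Unit clause (y_12) forces y_12 = true.
Unit clause (NOT y_22) forces y_22 = false.
Unit clause (y_21) forces y_21 = true.
Unit clause (NOT y_31) forces y_31 = false.
Unit clause (y_32) forces y_32 = true.
But (NOT y_32) is also a unit clause — contradiction.
Either choice for y_11 ends in contradiction.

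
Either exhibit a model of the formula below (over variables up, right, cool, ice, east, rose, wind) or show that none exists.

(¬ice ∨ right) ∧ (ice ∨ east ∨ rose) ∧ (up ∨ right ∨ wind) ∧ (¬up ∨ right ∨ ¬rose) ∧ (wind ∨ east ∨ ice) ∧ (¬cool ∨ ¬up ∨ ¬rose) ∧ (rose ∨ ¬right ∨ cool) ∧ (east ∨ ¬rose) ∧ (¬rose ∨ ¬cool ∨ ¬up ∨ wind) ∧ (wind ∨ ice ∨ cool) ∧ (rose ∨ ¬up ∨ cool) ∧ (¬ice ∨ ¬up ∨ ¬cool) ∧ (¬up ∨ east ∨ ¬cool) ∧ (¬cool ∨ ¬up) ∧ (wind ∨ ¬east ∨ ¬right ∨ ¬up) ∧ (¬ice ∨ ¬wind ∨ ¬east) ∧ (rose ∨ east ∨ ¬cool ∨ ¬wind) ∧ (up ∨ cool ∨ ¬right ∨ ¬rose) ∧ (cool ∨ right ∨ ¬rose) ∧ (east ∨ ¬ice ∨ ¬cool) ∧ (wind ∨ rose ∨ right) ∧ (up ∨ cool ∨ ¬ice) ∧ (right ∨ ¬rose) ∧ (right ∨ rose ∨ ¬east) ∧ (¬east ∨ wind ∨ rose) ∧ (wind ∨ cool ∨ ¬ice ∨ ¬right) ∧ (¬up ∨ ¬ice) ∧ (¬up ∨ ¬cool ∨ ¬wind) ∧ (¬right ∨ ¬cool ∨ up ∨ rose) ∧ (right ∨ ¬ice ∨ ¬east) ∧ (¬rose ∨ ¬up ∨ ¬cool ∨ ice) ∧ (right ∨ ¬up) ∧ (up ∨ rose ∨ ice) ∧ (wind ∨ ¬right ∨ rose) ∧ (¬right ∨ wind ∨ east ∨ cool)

Case ice = False:
Case east = True:
Case wind = True:
Case cool = True:
Unit clause (¬up) forces up = False.
Unit clause (rose) forces rose = True.
Unit clause (right) forces right = True.
Every clause now holds.

up=False, right=True, cool=True, ice=False, east=True, rose=True, wind=True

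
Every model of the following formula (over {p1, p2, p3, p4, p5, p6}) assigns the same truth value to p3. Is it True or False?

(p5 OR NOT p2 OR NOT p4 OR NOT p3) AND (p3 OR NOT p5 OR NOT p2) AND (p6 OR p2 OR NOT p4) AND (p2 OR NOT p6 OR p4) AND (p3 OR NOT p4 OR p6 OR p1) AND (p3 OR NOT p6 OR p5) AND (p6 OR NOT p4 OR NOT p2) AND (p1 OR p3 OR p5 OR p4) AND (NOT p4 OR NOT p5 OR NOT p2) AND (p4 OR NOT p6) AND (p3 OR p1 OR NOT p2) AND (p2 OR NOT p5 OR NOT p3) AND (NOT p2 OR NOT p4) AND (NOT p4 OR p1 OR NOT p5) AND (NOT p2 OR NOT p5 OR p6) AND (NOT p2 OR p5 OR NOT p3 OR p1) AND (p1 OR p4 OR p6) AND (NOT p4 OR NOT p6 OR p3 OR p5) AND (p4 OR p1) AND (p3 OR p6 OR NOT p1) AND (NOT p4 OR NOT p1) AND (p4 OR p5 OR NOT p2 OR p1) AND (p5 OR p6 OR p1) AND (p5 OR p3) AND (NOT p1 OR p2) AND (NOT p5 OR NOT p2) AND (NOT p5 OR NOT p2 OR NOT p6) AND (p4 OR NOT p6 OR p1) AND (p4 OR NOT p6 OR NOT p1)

True

Suppose p3 = false.
Unit clause (p5) forces p5 = true.
Unit clause (NOT p2) forces p2 = false.
Unit clause (NOT p1) forces p1 = false.
Unit clause (NOT p4) forces p4 = false.
Now (p4) is unsatisfied and unit — conflict.
So every satisfying assignment has p3 = True.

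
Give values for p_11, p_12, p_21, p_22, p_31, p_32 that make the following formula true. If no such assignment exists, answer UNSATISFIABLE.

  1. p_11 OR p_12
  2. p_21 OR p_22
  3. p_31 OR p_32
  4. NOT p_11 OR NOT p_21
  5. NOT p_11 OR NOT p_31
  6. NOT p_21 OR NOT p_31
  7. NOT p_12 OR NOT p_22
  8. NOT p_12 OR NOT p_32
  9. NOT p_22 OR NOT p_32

UNSATISFIABLE

Suppose p_11 = true.
From the singleton clause (NOT p_21), p_21 = false.
From the singleton clause (p_22), p_22 = true.
From the singleton clause (NOT p_31), p_31 = false.
From the singleton clause (p_32), p_32 = true.
Now (NOT p_32) is unsatisfied and unit — conflict.
Undo p_11 and try p_11 = false.
From the singleton clause (p_12), p_12 = true.
From the singleton clause (NOT p_22), p_22 = false.
From the singleton clause (p_21), p_21 = true.
From the singleton clause (NOT p_31), p_31 = false.
From the singleton clause (p_32), p_32 = true.
Now (NOT p_32) is unsatisfied and unit — conflict.
Either choice for p_11 ends in contradiction.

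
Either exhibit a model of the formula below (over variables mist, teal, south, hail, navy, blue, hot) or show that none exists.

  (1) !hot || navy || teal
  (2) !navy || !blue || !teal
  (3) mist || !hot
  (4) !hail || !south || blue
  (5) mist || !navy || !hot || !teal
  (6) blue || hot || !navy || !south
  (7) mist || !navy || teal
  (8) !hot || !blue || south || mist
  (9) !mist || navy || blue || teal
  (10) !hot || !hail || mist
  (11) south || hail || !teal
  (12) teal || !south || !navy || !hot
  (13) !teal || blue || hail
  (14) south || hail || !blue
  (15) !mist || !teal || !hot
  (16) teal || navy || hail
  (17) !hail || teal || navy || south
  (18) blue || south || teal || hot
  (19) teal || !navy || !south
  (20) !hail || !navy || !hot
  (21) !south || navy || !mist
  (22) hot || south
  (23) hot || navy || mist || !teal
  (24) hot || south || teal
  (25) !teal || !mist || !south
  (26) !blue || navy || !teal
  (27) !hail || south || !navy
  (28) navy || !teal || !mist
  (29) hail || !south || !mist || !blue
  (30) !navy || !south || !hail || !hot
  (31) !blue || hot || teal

mist=true,  teal=false,  south=false,  hail=false,  navy=true,  blue=false,  hot=true

Try mist = true.
Try teal = false.
Try hot = true.
The clause (navy) is unit, so navy = true.
The clause (!south) is unit, so south = false.
The clause (!hail) is unit, so hail = false.
The clause (!blue) is unit, so blue = false.
All clauses are satisfied.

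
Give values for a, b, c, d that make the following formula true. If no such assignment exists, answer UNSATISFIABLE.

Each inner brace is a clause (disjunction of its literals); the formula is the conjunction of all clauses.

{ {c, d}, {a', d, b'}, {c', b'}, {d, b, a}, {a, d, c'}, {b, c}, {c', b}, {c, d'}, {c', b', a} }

Branch on c: set c = 1.
Unit clause (b') forces b = 0.
That conflicts with the unit clause (b).
So c must be the other value — set c = 0.
Unit clause (d) forces d = 1.
That conflicts with the unit clause (d').
Both values of c lead to a conflict.

UNSATISFIABLE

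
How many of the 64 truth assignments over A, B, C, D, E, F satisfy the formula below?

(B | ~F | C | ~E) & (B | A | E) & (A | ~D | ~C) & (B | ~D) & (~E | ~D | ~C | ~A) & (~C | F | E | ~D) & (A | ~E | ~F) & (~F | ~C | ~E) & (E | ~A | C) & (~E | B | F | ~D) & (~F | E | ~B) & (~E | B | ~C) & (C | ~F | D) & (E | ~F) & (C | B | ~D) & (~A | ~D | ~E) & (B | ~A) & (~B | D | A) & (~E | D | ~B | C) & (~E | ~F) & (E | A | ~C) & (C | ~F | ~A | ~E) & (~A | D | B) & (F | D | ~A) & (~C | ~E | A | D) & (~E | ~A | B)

There are 2^6 = 64 truth assignments over (A, B, C, D, E, F).
Split on E. With E = 1, the clauses containing E are satisfied and ~E drops from the rest; 2 of the 2^5 = 32 assignments to the other variables satisfy what remains.
With E = 0, by the same count on the reduced clause set, 1 assignment works.
Total: 2 + 1 = 3.

3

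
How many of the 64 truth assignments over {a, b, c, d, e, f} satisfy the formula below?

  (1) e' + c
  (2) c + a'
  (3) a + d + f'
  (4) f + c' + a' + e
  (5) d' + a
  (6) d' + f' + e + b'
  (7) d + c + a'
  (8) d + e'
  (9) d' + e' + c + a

11

There are 2^6 = 64 truth assignments over (a, b, c, d, e, f).
Split on a. With a = 1, the clauses containing a are satisfied and a' drops from the rest; 7 of the 2^5 = 32 assignments to the other variables satisfy what remains.
With a = 0, by the same count on the reduced clause set, 4 assignments work.
(One model: a=F, b=F, c=F, d=F, e=F, f=F.)
Total: 7 + 4 = 11.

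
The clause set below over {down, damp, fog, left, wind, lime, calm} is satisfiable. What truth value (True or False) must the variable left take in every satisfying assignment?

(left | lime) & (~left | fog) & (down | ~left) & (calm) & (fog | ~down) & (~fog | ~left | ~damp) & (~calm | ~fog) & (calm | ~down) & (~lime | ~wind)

False

Suppose left = 1.
The clause (fog) is unit, so fog = 1.
The clause (down) is unit, so down = 1.
The clause (calm) is unit, so calm = 1.
But (~calm) is also a unit clause — contradiction.
So every satisfying assignment has left = False.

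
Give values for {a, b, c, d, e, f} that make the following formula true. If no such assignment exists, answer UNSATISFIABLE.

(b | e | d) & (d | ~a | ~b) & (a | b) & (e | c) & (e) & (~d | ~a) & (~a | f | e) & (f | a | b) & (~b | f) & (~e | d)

a ↦ 0,  b ↦ 1,  c ↦ 0,  d ↦ 1,  e ↦ 1,  f ↦ 1

(e) alone gives e = 1.
(d) alone gives d = 1.
(~a) alone gives a = 0.
(b) alone gives b = 1.
(f) alone gives f = 1.
All clauses hold; c can take either value.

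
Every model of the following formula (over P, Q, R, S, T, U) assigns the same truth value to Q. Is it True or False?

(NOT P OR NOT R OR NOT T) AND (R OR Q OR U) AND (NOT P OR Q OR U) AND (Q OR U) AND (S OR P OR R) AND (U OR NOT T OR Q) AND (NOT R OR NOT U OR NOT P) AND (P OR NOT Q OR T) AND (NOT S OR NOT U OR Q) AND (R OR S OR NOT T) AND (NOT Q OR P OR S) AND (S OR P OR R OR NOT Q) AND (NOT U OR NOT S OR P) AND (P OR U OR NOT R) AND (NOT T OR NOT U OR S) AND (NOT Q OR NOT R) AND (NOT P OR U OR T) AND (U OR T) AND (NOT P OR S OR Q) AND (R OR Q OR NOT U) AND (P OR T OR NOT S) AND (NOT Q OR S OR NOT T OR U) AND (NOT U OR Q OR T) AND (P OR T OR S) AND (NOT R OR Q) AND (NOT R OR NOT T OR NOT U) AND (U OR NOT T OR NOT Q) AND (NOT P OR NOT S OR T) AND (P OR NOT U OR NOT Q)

Suppose Q = false.
From the singleton clause (U), U = true.
From the singleton clause (NOT S), S = false.
From the singleton clause (NOT T), T = false.
But (T) is also a unit clause — contradiction.
So every satisfying assignment has Q = True.

True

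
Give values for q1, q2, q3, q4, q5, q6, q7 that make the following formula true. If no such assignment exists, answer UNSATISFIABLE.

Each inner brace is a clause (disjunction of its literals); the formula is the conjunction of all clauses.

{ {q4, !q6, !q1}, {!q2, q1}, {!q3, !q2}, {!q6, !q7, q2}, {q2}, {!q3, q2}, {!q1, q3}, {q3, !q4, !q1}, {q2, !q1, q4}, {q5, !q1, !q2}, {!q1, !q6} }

Unit clause (q2) forces q2 = true.
Unit clause (q1) forces q1 = true.
Unit clause (!q3) forces q3 = false.
Now (q3) is unsatisfied and unit — conflict.

UNSATISFIABLE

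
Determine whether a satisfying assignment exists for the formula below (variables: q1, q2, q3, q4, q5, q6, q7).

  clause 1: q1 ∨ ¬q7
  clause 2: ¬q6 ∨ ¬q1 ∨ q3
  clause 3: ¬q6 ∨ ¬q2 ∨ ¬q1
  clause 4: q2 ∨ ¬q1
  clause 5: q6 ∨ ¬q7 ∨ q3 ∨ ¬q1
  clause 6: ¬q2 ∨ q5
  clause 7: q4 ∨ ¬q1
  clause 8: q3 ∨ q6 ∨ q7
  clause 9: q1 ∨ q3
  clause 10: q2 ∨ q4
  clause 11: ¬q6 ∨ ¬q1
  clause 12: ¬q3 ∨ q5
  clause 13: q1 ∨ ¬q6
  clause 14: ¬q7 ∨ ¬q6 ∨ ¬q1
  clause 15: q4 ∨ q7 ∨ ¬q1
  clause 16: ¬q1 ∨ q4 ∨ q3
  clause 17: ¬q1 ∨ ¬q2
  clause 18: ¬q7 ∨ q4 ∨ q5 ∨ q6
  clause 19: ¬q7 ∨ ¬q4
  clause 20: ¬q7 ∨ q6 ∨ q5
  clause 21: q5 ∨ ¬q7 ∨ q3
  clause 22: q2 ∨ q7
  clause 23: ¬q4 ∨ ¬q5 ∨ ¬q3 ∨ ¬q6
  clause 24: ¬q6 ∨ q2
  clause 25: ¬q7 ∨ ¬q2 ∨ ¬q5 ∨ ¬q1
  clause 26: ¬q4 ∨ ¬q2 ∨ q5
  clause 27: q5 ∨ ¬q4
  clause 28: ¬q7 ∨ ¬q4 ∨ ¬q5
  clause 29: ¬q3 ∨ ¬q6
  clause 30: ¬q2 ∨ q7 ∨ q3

Try q1 = False.
(¬q7) alone gives q7 = False.
(q3) alone gives q3 = True.
(q5) alone gives q5 = True.
(¬q6) alone gives q6 = False.
(q2) alone gives q2 = True.
Every clause is now satisfied; q4 is unconstrained.
A satisfying assignment: q1 ↦ False, q2 ↦ True, q3 ↦ True, q4 ↦ False, q5 ↦ True, q6 ↦ False, q7 ↦ False.

Yes, satisfiable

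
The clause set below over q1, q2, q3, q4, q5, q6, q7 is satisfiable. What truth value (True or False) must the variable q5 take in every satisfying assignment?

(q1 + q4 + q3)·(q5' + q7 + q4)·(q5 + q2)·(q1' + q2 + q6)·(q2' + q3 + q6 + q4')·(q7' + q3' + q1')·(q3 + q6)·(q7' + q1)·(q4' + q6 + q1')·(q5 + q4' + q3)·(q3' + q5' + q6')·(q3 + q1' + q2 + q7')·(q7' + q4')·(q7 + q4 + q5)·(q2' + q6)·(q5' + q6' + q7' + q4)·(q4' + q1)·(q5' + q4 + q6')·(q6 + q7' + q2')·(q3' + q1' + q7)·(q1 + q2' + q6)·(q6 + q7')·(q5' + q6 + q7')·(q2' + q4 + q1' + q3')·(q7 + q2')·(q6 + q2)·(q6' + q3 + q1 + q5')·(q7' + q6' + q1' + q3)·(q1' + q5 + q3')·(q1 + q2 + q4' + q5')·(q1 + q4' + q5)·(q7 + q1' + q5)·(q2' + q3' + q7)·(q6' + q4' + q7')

True

Suppose q5 = 0.
Unit clause (q2) forces q2 = 1.
Unit clause (q6) forces q6 = 1.
Unit clause (q7) forces q7 = 1.
Unit clause (q1) forces q1 = 1.
Unit clause (q3') forces q3 = 0.
That conflicts with the unit clause (q3).
So every satisfying assignment has q5 = True.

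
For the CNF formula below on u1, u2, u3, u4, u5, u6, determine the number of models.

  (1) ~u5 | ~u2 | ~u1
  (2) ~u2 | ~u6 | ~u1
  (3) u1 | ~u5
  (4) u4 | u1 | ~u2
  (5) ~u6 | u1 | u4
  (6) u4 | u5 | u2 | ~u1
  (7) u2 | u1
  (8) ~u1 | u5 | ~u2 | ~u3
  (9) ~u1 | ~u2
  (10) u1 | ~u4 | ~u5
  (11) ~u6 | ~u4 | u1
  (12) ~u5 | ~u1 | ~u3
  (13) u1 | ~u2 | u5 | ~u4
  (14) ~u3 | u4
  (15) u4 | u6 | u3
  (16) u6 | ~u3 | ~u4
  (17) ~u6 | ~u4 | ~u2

There are 2^6 = 64 truth assignments over (u1, u2, u3, u4, u5, u6).
Split on u4. With u4 = 1, the clauses containing u4 are satisfied and ~u4 drops from the rest; 5 of the 2^5 = 32 assignments to the other variables satisfy what remains.
With u4 = 0, by the same count on the reduced clause set, 1 assignment works.
(One model: u1=T, u2=F, u3=F, u4=F, u5=T, u6=T.)
Total: 5 + 1 = 6.

6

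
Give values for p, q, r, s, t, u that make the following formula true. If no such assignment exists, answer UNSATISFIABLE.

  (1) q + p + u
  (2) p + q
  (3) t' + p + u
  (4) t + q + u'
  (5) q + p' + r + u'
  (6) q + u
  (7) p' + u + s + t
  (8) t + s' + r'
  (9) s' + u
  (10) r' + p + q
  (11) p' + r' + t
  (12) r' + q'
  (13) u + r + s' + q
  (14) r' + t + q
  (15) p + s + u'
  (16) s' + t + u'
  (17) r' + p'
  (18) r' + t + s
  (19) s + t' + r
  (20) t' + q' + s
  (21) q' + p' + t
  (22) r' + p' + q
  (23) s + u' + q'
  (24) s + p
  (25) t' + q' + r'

p: 0; q: 1; r: 0; s: 1; t: 1; u: 1

Case p = 0:
The clause (q) is unit, so q = 1.
The clause (r') is unit, so r = 0.
The clause (s) is unit, so s = 1.
The clause (u) is unit, so u = 1.
The clause (t) is unit, so t = 1.
Every clause now holds.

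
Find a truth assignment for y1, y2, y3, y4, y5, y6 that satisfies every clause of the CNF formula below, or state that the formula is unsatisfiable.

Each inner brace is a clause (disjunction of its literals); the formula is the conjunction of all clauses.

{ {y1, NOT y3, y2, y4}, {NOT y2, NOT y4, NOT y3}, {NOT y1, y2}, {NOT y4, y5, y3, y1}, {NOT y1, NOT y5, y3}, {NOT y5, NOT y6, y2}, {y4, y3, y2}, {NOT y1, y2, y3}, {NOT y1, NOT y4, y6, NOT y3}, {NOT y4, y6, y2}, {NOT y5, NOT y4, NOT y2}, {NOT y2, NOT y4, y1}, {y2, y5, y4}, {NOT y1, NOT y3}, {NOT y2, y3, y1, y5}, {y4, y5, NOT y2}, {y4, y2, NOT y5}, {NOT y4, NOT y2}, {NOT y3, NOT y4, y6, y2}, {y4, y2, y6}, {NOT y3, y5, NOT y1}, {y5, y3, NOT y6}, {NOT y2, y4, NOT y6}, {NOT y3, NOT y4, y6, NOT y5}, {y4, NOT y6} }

Try y1 = false.
Try y2 = true.
Unit clause (NOT y4) forces y4 = false.
Unit clause (y5) forces y5 = true.
Unit clause (NOT y6) forces y6 = false.
All clauses hold; y3 can take either value.

y1: false, y2: true, y3: false, y4: false, y5: true, y6: false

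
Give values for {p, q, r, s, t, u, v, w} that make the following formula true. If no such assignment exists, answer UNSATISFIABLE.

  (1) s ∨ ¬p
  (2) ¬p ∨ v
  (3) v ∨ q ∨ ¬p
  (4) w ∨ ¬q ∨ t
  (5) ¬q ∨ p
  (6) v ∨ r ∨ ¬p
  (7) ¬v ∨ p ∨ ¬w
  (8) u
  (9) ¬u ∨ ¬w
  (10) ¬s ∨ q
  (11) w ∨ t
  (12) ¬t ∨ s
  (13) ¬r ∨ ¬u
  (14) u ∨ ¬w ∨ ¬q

p ↦ True; q ↦ True; r ↦ False; s ↦ True; t ↦ True; u ↦ True; v ↦ True; w ↦ False

(u) alone gives u = True.
(¬w) alone gives w = False.
(t) alone gives t = True.
(s) alone gives s = True.
(q) alone gives q = True.
(p) alone gives p = True.
(v) alone gives v = True.
(¬r) alone gives r = False.
Every clause now holds.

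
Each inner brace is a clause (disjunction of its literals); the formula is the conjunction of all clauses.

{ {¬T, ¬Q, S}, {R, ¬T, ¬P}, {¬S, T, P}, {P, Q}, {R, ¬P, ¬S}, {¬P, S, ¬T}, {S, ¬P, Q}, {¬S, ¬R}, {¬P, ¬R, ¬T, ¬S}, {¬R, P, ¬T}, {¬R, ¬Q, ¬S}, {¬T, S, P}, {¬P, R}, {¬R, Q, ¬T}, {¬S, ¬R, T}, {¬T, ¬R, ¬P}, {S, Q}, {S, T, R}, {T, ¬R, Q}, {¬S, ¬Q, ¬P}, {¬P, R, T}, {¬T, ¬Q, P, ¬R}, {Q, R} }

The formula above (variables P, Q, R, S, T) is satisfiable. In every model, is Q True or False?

True

Suppose Q = False.
The clause (P) is unit, so P = True.
The clause (S) is unit, so S = True.
The clause (R) is unit, so R = True.
But (¬R) is also a unit clause — contradiction.
So every satisfying assignment has Q = True.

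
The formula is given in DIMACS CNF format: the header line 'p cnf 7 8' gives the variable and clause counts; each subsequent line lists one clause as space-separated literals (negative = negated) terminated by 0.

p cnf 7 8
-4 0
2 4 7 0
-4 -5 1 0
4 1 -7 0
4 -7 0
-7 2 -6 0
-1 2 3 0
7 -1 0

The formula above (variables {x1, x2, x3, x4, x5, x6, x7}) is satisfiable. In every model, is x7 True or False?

Suppose x7 = True.
Unit clause (¬x4) forces x4 = False.
That conflicts with the unit clause (x4).
So every satisfying assignment has x7 = False.

False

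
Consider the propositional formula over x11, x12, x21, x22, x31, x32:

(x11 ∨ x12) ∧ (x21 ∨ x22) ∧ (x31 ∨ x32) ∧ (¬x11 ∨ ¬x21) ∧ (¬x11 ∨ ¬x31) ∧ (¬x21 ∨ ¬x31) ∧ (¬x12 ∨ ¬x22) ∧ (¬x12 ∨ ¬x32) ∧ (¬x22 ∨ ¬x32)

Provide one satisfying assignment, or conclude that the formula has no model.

Case x11 = True:
Unit clause (¬x21) forces x21 = False.
Unit clause (x22) forces x22 = True.
Unit clause (¬x31) forces x31 = False.
Unit clause (x32) forces x32 = True.
But (¬x32) is also a unit clause — contradiction.
So x11 must be the other value — set x11 = False.
Unit clause (x12) forces x12 = True.
Unit clause (¬x22) forces x22 = False.
Unit clause (x21) forces x21 = True.
Unit clause (¬x31) forces x31 = False.
Unit clause (x32) forces x32 = True.
But (¬x32) is also a unit clause — contradiction.
Neither x11 = True nor x11 = False works.

UNSATISFIABLE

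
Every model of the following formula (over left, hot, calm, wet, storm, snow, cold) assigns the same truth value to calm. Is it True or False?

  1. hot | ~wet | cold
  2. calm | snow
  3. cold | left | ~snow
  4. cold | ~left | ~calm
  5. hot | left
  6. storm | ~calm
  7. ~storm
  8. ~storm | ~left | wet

Suppose calm = 1.
The clause (storm) is unit, so storm = 1.
But (~storm) is also a unit clause — contradiction.
So every satisfying assignment has calm = False.

False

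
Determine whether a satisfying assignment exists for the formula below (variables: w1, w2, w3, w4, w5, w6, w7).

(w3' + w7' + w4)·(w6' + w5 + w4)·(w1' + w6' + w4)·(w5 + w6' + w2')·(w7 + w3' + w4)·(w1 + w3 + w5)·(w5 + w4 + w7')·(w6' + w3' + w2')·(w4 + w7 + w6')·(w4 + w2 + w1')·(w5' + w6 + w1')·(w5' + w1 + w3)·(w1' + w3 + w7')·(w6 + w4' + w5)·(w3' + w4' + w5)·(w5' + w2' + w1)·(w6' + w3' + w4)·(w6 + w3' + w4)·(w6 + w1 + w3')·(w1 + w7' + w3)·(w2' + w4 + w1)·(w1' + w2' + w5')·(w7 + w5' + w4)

Case w3 = 0:
Case w1 = 1:
Unit clause (w7') forces w7 = 0.
Case w6 = 1:
Unit clause (w4) forces w4 = 1.
Case w5 = 0:
Unit clause (w2') forces w2 = 0.
This assignment satisfies each clause.
A satisfying assignment: w1 ↦ 1, w2 ↦ 0, w3 ↦ 0, w4 ↦ 1, w5 ↦ 0, w6 ↦ 1, w7 ↦ 0.

Yes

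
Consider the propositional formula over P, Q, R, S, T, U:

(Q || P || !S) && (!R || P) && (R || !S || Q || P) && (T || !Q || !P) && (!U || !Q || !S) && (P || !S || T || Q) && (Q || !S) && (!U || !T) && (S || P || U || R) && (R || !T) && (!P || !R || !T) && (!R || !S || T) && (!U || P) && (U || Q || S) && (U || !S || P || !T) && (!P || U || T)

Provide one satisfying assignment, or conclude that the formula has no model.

Branch on R: set R = false.
The clause (!T) is unit, so T = false.
Branch on Q: set Q = false.
The clause (!S) is unit, so S = false.
The clause (U) is unit, so U = true.
The clause (P) is unit, so P = true.
This assignment satisfies each clause.

P: true,  Q: false,  R: false,  S: false,  T: false,  U: true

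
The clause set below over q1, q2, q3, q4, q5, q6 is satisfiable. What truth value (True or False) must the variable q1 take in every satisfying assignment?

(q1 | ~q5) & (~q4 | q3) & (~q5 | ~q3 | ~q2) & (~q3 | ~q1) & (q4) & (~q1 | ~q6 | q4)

False

Suppose q1 = 1.
Unit clause (~q3) forces q3 = 0.
Unit clause (~q4) forces q4 = 0.
That conflicts with the unit clause (q4).
So every satisfying assignment has q1 = False.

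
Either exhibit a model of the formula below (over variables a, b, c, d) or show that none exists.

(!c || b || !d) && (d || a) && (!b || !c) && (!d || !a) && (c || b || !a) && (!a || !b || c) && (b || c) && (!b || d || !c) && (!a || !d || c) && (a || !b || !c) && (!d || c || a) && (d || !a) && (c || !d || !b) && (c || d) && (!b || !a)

Try d = true.
From the singleton clause (!a), a = false.
From the singleton clause (c), c = true.
From the singleton clause (b), b = true.
That conflicts with the unit clause (!b).
That branch fails; take d = false instead.
From the singleton clause (a), a = true.
That conflicts with the unit clause (!a).
Neither d = true nor d = false works.

UNSATISFIABLE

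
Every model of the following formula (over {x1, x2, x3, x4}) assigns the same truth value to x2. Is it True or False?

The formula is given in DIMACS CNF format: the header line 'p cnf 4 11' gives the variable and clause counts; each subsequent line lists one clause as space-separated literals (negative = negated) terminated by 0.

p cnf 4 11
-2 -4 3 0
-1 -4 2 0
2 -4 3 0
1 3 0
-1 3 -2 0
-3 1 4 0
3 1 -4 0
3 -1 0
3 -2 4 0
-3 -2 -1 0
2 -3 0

True

Suppose x2 = False.
The clause (¬x3) is unit, so x3 = False.
The clause (¬x4) is unit, so x4 = False.
The clause (x1) is unit, so x1 = True.
But (¬x1) is also a unit clause — contradiction.
So every satisfying assignment has x2 = True.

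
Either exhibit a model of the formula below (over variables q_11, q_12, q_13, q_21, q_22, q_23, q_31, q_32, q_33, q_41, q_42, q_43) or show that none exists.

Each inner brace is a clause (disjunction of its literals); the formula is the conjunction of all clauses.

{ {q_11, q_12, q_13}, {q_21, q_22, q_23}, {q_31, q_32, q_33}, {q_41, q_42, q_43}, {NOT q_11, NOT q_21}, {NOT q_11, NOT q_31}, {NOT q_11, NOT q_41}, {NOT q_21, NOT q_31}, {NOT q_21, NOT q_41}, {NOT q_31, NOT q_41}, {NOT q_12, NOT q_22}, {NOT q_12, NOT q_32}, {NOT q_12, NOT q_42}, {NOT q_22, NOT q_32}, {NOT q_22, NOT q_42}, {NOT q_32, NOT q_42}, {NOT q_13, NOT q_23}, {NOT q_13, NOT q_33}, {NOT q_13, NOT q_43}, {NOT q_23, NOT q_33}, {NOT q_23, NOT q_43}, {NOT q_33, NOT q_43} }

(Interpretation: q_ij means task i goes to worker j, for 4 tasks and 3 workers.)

Try q_11 = false.
Try q_12 = true.
The clause (NOT q_22) is unit, so q_22 = false.
The clause (NOT q_32) is unit, so q_32 = false.
The clause (NOT q_42) is unit, so q_42 = false.
Try q_21 = true.
The clause (NOT q_31) is unit, so q_31 = false.
The clause (q_33) is unit, so q_33 = true.
The clause (NOT q_41) is unit, so q_41 = false.
The clause (q_43) is unit, so q_43 = true.
Now (NOT q_43) is unsatisfied and unit — conflict.
Backtrack on q_21: now try q_21 = false.
The clause (q_23) is unit, so q_23 = true.
The clause (NOT q_13) is unit, so q_13 = false.
The clause (NOT q_33) is unit, so q_33 = false.
The clause (q_31) is unit, so q_31 = true.
The clause (NOT q_41) is unit, so q_41 = false.
The clause (q_43) is unit, so q_43 = true.
Now (NOT q_43) is unsatisfied and unit — conflict.
Both values of q_21 lead to a conflict.
Backtrack on q_12: now try q_12 = false.
The clause (q_13) is unit, so q_13 = true.
The clause (NOT q_23) is unit, so q_23 = false.
The clause (NOT q_33) is unit, so q_33 = false.
The clause (NOT q_43) is unit, so q_43 = false.
Try q_21 = true.
The clause (NOT q_31) is unit, so q_31 = false.
The clause (q_32) is unit, so q_32 = true.
The clause (NOT q_41) is unit, so q_41 = false.
The clause (q_42) is unit, so q_42 = true.
Now (NOT q_42) is unsatisfied and unit — conflict.
Backtrack on q_21: now try q_21 = false.
The clause (q_22) is unit, so q_22 = true.
The clause (NOT q_32) is unit, so q_32 = false.
The clause (q_31) is unit, so q_31 = true.
The clause (NOT q_41) is unit, so q_41 = false.
The clause (q_42) is unit, so q_42 = true.
Now (NOT q_42) is unsatisfied and unit — conflict.
Both values of q_21 lead to a conflict.
Both values of q_12 lead to a conflict.
Backtrack on q_11: now try q_11 = true.
The clause (NOT q_21) is unit, so q_21 = false.
The clause (NOT q_31) is unit, so q_31 = false.
The clause (NOT q_41) is unit, so q_41 = false.
Try q_22 = true.
The clause (NOT q_12) is unit, so q_12 = false.
The clause (NOT q_32) is unit, so q_32 = false.
The clause (q_33) is unit, so q_33 = true.
The clause (NOT q_42) is unit, so q_42 = false.
The clause (q_43) is unit, so q_43 = true.
Now (NOT q_43) is unsatisfied and unit — conflict.
Backtrack on q_22: now try q_22 = false.
The clause (q_23) is unit, so q_23 = true.
The clause (NOT q_13) is unit, so q_13 = false.
The clause (NOT q_33) is unit, so q_33 = false.
The clause (q_32) is unit, so q_32 = true.
The clause (NOT q_12) is unit, so q_12 = false.
The clause (NOT q_42) is unit, so q_42 = false.
The clause (q_43) is unit, so q_43 = true.
Now (NOT q_43) is unsatisfied and unit — conflict.
Both values of q_22 lead to a conflict.
Both values of q_11 lead to a conflict.

UNSATISFIABLE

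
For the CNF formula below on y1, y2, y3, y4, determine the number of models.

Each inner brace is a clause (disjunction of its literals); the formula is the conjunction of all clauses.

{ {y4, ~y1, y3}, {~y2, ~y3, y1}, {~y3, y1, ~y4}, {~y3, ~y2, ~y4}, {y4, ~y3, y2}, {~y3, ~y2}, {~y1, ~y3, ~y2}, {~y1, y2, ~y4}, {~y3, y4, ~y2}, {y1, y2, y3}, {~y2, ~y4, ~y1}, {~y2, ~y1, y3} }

There are 2^4 = 16 truth assignments over (y1, y2, y3, y4).
Split on y3. With y3 = 1, the clauses containing y3 are satisfied and ~y3 drops from the rest; 0 of the 2^3 = 8 assignments to the other variables satisfy what remains.
With y3 = 0, by the same count on the reduced clause set, 2 assignments work.
(One model: y1=F, y2=T, y3=F, y4=F.)
Total: 0 + 2 = 2.

2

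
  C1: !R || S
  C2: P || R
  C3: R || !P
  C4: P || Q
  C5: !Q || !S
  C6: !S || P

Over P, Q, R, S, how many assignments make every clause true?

There are 2^4 = 16 truth assignments over (P, Q, R, S).
Check each against the 6 clauses (columns in the order P, Q, R, S):
  F F F F  ✗ fails (P || R)
  F F F T  ✗ fails (P || R)
  F F T F  ✗ fails (!R || S)
  F F T T  ✗ fails (P || Q)
  F T F F  ✗ fails (P || R)
  F T F T  ✗ fails (P || R)
  F T T F  ✗ fails (!R || S)
  F T T T  ✗ fails (!Q || !S)
  T F F F  ✗ fails (R || !P)
  T F F T  ✗ fails (R || !P)
  T F T F  ✗ fails (!R || S)
  T F T T  ✓ satisfies all
  T T F F  ✗ fails (R || !P)
  T T F T  ✗ fails (R || !P)
  T T T F  ✗ fails (!R || S)
  T T T T  ✗ fails (!Q || !S)
1 of the 16 rows is a model.

1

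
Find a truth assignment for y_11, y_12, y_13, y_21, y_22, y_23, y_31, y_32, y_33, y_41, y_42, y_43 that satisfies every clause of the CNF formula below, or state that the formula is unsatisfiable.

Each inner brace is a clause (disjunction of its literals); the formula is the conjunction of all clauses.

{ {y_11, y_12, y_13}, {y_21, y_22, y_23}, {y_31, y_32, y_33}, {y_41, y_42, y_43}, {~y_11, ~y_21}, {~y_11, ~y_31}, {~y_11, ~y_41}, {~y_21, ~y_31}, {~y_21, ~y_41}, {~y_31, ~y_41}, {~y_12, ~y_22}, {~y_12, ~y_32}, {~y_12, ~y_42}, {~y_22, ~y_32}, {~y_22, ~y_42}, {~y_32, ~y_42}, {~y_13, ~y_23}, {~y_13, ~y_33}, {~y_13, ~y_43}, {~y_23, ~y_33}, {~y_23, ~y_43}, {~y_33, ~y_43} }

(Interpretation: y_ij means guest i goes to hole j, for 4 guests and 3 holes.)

UNSATISFIABLE

Suppose y_11 = 0.
Suppose y_12 = 1.
(~y_22) alone gives y_22 = 0.
(~y_32) alone gives y_32 = 0.
(~y_42) alone gives y_42 = 0.
Suppose y_21 = 1.
(~y_31) alone gives y_31 = 0.
(y_33) alone gives y_33 = 1.
(~y_41) alone gives y_41 = 0.
(y_43) alone gives y_43 = 1.
But (~y_43) is also a unit clause — contradiction.
Undo y_21 and try y_21 = 0.
(y_23) alone gives y_23 = 1.
(~y_13) alone gives y_13 = 0.
(~y_33) alone gives y_33 = 0.
(y_31) alone gives y_31 = 1.
(~y_41) alone gives y_41 = 0.
(y_43) alone gives y_43 = 1.
But (~y_43) is also a unit clause — contradiction.
Either choice for y_21 ends in contradiction.
Undo y_12 and try y_12 = 0.
(y_13) alone gives y_13 = 1.
(~y_23) alone gives y_23 = 0.
(~y_33) alone gives y_33 = 0.
(~y_43) alone gives y_43 = 0.
Suppose y_21 = 1.
(~y_31) alone gives y_31 = 0.
(y_32) alone gives y_32 = 1.
(~y_41) alone gives y_41 = 0.
(y_42) alone gives y_42 = 1.
But (~y_42) is also a unit clause — contradiction.
Undo y_21 and try y_21 = 0.
(y_22) alone gives y_22 = 1.
(~y_32) alone gives y_32 = 0.
(y_31) alone gives y_31 = 1.
(~y_41) alone gives y_41 = 0.
(y_42) alone gives y_42 = 1.
But (~y_42) is also a unit clause — contradiction.
Either choice for y_21 ends in contradiction.
Either choice for y_12 ends in contradiction.
Undo y_11 and try y_11 = 1.
(~y_21) alone gives y_21 = 0.
(~y_31) alone gives y_31 = 0.
(~y_41) alone gives y_41 = 0.
Suppose y_22 = 1.
(~y_12) alone gives y_12 = 0.
(~y_32) alone gives y_32 = 0.
(y_33) alone gives y_33 = 1.
(~y_42) alone gives y_42 = 0.
(y_43) alone gives y_43 = 1.
But (~y_43) is also a unit clause — contradiction.
Undo y_22 and try y_22 = 0.
(y_23) alone gives y_23 = 1.
(~y_13) alone gives y_13 = 0.
(~y_33) alone gives y_33 = 0.
(y_32) alone gives y_32 = 1.
(~y_12) alone gives y_12 = 0.
(~y_42) alone gives y_42 = 0.
(y_43) alone gives y_43 = 1.
But (~y_43) is also a unit clause — contradiction.
Either choice for y_22 ends in contradiction.
Either choice for y_11 ends in contradiction.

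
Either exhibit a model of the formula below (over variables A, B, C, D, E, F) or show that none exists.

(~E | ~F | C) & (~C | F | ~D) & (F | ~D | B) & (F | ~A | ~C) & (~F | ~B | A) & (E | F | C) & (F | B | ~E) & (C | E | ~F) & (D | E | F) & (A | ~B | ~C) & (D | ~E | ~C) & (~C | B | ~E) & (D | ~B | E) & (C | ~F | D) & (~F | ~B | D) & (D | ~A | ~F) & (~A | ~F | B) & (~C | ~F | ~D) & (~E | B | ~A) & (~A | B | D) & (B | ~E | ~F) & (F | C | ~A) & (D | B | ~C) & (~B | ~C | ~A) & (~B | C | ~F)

Case E = 1:
Case F = 0:
(B) alone gives B = 1.
Case C = 0:
(~A) alone gives A = 0.
Every clause is now satisfied; D is unconstrained.

A ↦ 0,  B ↦ 1,  C ↦ 0,  D ↦ 1,  E ↦ 1,  F ↦ 0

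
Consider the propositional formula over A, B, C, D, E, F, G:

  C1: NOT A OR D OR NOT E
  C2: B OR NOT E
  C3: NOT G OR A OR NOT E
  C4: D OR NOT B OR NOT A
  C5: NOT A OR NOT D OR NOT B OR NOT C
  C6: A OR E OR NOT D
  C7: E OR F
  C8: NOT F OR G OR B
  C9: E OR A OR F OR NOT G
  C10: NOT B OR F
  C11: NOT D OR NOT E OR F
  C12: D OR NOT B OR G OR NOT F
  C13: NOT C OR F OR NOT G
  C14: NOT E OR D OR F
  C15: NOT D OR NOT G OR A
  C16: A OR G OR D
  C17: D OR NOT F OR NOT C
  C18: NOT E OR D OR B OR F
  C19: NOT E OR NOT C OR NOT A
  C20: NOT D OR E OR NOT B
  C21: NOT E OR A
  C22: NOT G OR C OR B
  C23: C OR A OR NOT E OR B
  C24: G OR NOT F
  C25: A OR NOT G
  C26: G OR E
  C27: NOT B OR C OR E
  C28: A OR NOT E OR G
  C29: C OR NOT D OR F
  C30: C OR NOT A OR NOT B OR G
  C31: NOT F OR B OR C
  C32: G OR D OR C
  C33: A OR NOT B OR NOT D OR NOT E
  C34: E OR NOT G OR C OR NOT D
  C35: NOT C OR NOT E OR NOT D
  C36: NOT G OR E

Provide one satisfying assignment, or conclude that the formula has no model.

A=true,  B=true,  C=false,  D=true,  E=true,  F=true,  G=true

Suppose B = true.
From the singleton clause (F), F = true.
From the singleton clause (G), G = true.
From the singleton clause (A), A = true.
From the singleton clause (D), D = true.
From the singleton clause (NOT C), C = false.
From the singleton clause (E), E = true.
This assignment satisfies each clause.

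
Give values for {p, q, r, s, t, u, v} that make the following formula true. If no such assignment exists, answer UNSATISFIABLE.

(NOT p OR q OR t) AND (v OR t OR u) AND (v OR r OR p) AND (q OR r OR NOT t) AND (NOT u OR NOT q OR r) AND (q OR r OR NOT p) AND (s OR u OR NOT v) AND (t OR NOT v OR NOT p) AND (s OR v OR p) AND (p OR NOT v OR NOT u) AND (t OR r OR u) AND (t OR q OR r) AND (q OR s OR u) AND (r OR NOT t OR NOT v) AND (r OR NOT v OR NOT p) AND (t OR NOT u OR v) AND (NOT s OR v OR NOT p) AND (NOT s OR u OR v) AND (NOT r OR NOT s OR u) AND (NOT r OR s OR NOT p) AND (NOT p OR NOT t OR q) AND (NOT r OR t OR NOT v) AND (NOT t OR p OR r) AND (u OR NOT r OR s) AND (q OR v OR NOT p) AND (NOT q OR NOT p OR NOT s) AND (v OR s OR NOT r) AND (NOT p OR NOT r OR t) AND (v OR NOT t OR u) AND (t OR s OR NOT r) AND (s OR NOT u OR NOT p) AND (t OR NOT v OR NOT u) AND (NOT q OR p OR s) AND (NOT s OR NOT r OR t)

p: false, q: true, r: true, s: true, t: true, u: true, v: false

Try p = false.
Try v = false.
(r) alone gives r = true.
(s) alone gives s = true.
(u) alone gives u = true.
(t) alone gives t = true.
Every clause is now satisfied; q is unconstrained.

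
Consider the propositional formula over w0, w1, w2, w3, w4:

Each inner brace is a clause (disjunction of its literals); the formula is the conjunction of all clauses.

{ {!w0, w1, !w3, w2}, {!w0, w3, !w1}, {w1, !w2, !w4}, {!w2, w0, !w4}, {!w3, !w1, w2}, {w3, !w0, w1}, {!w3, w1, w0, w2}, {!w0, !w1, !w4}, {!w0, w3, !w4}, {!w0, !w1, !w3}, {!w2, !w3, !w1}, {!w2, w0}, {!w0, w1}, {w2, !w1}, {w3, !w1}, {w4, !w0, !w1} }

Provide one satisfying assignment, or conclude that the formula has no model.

Branch on w2: set w2 = false.
From the singleton clause (!w1), w1 = false.
From the singleton clause (!w0), w0 = false.
From the singleton clause (!w3), w3 = false.
No clause remains; w4 is free.

w0: false; w1: false; w2: false; w3: false; w4: false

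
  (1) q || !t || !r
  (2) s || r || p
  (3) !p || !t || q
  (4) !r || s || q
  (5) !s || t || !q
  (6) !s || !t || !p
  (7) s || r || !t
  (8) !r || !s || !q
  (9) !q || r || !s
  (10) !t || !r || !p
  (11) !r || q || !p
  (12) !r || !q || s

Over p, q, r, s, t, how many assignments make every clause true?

There are 2^5 = 32 truth assignments over (p, q, r, s, t).
Split on p. With p = true, the clauses containing p are satisfied and !p drops from the rest; 3 of the 2^4 = 16 assignments to the other variables satisfy what remains.
With p = false, by the same count on the reduced clause set, 3 assignments work.
(One model: p=F, q=F, r=F, s=T, t=F.)
Total: 3 + 3 = 6.

6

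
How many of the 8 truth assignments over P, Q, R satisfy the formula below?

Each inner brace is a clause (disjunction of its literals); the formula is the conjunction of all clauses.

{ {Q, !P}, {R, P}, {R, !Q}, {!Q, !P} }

There are 2^3 = 8 truth assignments over (P, Q, R).
Check each against the 4 clauses (columns in the order P, Q, R):
  F F F  ✗ fails (R || P)
  F F T  ✓ satisfies all
  F T F  ✗ fails (R || P)
  F T T  ✓ satisfies all
  T F F  ✗ fails (Q || !P)
  T F T  ✗ fails (Q || !P)
  T T F  ✗ fails (R || !Q)
  T T T  ✗ fails (!Q || !P)
2 of the 8 rows are models.

2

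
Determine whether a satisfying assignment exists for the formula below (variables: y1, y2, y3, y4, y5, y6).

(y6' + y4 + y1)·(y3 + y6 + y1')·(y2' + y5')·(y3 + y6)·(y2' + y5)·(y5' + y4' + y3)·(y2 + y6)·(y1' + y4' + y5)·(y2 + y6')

No

Case y2 = 0:
From the singleton clause (y6), y6 = 1.
Now (y6') is unsatisfied and unit — conflict.
So y2 must be the other value — set y2 = 1.
From the singleton clause (y5'), y5 = 0.
Now (y5) is unsatisfied and unit — conflict.
Neither y2 = 1 nor y2 = 0 works.
No assignment satisfies every clause.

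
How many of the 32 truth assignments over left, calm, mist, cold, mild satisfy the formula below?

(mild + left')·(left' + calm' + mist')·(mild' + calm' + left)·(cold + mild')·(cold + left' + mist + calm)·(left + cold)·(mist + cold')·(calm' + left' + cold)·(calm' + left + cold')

There are 2^5 = 32 truth assignments over (left, calm, mist, cold, mild).
Split on calm. With calm = 1, the clauses containing calm are satisfied and calm' drops from the rest; 0 of the 2^4 = 16 assignments to the other variables satisfy what remains.
With calm = 0, by the same count on the reduced clause set, 3 assignments work.
(One model: left=F, calm=F, mist=T, cold=T, mild=F.)
Total: 0 + 3 = 3.

3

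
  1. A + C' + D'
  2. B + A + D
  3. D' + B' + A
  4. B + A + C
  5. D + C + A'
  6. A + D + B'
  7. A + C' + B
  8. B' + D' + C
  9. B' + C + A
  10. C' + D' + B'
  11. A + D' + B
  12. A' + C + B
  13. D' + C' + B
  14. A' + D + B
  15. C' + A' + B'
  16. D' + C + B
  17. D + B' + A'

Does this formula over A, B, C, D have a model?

Try A = 1.
Try D = 1.
Try B = 0.
From the singleton clause (C), C = 1.
Now (C') is unsatisfied and unit — conflict.
So B must be the other value — set B = 1.
From the singleton clause (C), C = 1.
Now (C') is unsatisfied and unit — conflict.
Either choice for B ends in contradiction.
So D must be the other value — set D = 0.
From the singleton clause (C), C = 1.
From the singleton clause (B), B = 1.
Now (B') is unsatisfied and unit — conflict.
Either choice for D ends in contradiction.
So A must be the other value — set A = 0.
Try C = 0.
From the singleton clause (B), B = 1.
Now (B') is unsatisfied and unit — conflict.
So C must be the other value — set C = 1.
From the singleton clause (D'), D = 0.
From the singleton clause (B), B = 1.
Now (B') is unsatisfied and unit — conflict.
Either choice for C ends in contradiction.
Either choice for A ends in contradiction.
No assignment satisfies every clause.

No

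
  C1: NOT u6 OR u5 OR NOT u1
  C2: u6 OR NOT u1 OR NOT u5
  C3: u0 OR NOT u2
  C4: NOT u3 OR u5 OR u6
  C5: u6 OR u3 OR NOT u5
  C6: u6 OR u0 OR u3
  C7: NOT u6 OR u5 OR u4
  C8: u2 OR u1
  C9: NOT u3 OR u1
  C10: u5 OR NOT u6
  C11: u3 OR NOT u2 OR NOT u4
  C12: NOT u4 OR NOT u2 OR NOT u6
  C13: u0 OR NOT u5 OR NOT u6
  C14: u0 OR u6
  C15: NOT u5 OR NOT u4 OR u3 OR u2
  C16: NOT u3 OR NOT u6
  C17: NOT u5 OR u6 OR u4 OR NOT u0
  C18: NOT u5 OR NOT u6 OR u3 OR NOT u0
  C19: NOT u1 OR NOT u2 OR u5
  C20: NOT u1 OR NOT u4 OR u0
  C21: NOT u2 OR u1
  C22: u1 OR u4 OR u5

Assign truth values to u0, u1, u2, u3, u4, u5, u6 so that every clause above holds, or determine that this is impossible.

u0=true, u1=true, u2=false, u3=false, u4=false, u5=false, u6=false

Try u0 = true.
Try u2 = false.
(u1) alone gives u1 = true.
Try u6 = false.
(NOT u5) alone gives u5 = false.
(NOT u3) alone gives u3 = false.
All clauses hold; u4 can take either value.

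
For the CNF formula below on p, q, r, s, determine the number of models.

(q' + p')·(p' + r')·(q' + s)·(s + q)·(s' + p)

1

There are 2^4 = 16 truth assignments over (p, q, r, s).
Split on q. With q = 1, the clauses containing q are satisfied and q' drops from the rest; 0 of the 2^3 = 8 assignments to the other variables satisfy what remains.
With q = 0, by the same count on the reduced clause set, 1 assignment works.
Total: 0 + 1 = 1.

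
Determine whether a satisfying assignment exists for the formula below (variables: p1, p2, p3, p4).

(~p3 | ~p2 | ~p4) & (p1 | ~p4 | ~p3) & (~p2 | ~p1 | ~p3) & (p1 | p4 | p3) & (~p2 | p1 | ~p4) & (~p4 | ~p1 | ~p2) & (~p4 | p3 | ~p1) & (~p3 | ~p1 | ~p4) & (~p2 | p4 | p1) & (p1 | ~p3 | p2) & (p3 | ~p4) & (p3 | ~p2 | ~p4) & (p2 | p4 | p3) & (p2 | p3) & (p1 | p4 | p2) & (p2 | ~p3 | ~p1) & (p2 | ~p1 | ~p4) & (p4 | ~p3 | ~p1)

Yes

Case p3 = 0:
The clause (~p4) is unit, so p4 = 0.
The clause (p1) is unit, so p1 = 1.
The clause (p2) is unit, so p2 = 1.
This assignment satisfies each clause.
A satisfying assignment: p1 ↦ 1,  p2 ↦ 1,  p3 ↦ 0,  p4 ↦ 0.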